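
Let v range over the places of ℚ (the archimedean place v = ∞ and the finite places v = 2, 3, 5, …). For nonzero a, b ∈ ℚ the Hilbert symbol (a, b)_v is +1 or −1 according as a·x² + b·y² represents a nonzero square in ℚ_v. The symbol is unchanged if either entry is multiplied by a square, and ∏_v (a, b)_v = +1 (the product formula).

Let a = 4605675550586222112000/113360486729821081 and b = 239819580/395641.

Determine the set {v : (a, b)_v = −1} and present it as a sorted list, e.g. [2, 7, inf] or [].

[7, 13]

(a, b) ≡ (5005, 455) mod (ℚ^×)²; places V = {2, 3, 5, 7, 11, 13, 17, 23, 37, ∞}.
(a,b)_11: α=9, u≡3; β=4, v≡3 (mod 11); (3|11)=+1, (3|11)=+1; sign (−1)^0·+1^4·+1^9 = +1.
(a,b)_37: α=-6, u≡36; β=-2, v≡25 (mod 37); (36|37)=+1, (25|37)=+1; sign (−1)^0·+1^-2·+1^-6 = +1.
(a,b)_23: α=-2, u≡14; β=0, v≡8 (mod 23); (14|23)=-1, (8|23)=+1; sign (−1)^0·-1^0·+1^-2 = +1.
(a,b)_3: α=4, u≡1; β=2, v≡2 (mod 3); (1|3)=+1, (2|3)=-1; sign (−1)^0·+1^2·-1^4 = +1.
(a,b)_∞: sgn(5005)=+, sgn(455)=+, so +1.
(a,b)_5: α=3, u≡1; β=1, v≡1 (mod 5); (1|5)=+1, (1|5)=+1; sign (−1)^0·+1^1·+1^3 = +1.
(a,b)_2: α=8, β=2; u≡5, v≡7 (mod 8); ε(u)ε(v)=0·1, αω(v)=8·0, βω(u)=2·1; sum ≡ 0  ⇒  +1.
(a,b)_17: α=-4, u≡7; β=-2, v≡4 (mod 17); (7|17)=-1, (4|17)=+1; sign (−1)^0·-1^-2·+1^-4 = +1.
(a,b)_7: α=3, u≡1; β=1, v≡1 (mod 7); (1|7)=+1, (1|7)=+1; sign (−1)^1·+1^1·+1^3 = -1.
(a,b)_13: α=3, u≡6; β=1, v≡3 (mod 13); (6|13)=-1, (3|13)=+1; sign (−1)^0·-1^1·+1^3 = -1.
|Ram(5005, 455)| = 2, even; anisotropic at {7, 13}.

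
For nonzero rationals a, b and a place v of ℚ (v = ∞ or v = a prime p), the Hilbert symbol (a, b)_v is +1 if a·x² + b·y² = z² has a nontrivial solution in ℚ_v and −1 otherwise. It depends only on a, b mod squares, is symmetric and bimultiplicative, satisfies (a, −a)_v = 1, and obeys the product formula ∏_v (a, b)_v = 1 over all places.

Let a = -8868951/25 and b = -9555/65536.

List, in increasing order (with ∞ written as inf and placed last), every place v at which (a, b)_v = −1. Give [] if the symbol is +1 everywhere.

(a, b) ≡ (-119, -195) mod (ℚ^×)²; places V = {2, 3, 5, 7, 13, 17, ∞}.
(a,b)_7: α=3, u≡2; β=2, v≡4 (mod 7); (2|7)=+1, (4|7)=+1; sign (−1)^0·+1^2·+1^3 = +1.
(a,b)_3: α=2, u≡1; β=1, v≡1 (mod 3); (1|3)=+1, (1|3)=+1; sign (−1)^0·+1^1·+1^2 = +1.
(a,b)_2: α=0, β=-16; u≡1, v≡5 (mod 8); ε(u)ε(v)=0·0, αω(v)=0·1, βω(u)=-16·0; sum ≡ 0  ⇒  +1.
(a,b)_13: α=2, u≡11; β=1, v≡2 (mod 13); (11|13)=-1, (2|13)=-1; sign (−1)^0·-1^1·-1^2 = -1.
(a,b)_17: α=1, u≡14; β=0, v≡16 (mod 17); (14|17)=-1, (16|17)=+1; sign (−1)^0·-1^0·+1^1 = +1.
(a,b)_5: α=-2, u≡4; β=1, v≡4 (mod 5); (4|5)=+1, (4|5)=+1; sign (−1)^0·+1^1·+1^-2 = +1.
(a,b)_∞: sgn(-119)=−, sgn(-195)=−, so -1.
Ram(-119, -195) = {13, ∞}; no ℚ_13-point on the conic.

[13, inf]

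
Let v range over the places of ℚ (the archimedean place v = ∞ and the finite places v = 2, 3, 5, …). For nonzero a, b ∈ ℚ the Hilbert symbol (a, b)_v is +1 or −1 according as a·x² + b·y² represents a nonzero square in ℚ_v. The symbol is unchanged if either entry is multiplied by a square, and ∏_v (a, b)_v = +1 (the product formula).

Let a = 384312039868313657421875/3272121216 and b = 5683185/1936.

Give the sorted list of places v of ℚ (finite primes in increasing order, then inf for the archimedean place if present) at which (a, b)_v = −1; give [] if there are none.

[5, 23]

Mod squares: a ≡ 4522, b ≡ 2185. Check v ∈ {∞, 2, 3, 5, 7, 11, 13, 17, 19, 23}.
v=3: a=3^-2·(≡1), b=3^2·(≡1) mod 3; (1|3)=+1, (1|3)=+1; (−1)^{-2·2·1}·(+1)^2·(+1)^-2 = +1.
v=∞: 4522 > 0 and 2185 > 0  ⇒  (a,b)_∞ = +1.
v=5: a=5^8·(≡3), b=5^1·(≡2) mod 5; (3|5)=-1, (2|5)=-1; (−1)^{8·1·2}·(-1)^1·(-1)^8 = -1.
v=11: a=11^0·(≡4), b=11^-2·(≡7) mod 11; (4|11)=+1, (7|11)=-1; (−1)^{0·-2·5}·(+1)^-2·(-1)^0 = +1.
v=23: a=23^4·(≡19), b=23^1·(≡13) mod 23; (19|23)=-1, (13|23)=+1; (−1)^{4·1·11}·(-1)^1·(+1)^4 = -1.
v=2: v_2(a)=-7, v_2(b)=-4; units ≡ 5, 1 (mod 8); ε·ε+αω+βω = 0·0+-7·0+-4·1 ≡ 0  ⇒  (a,b)_2 = +1.
v=19: a=19^5·(≡13), b=19^1·(≡1) mod 19; (13|19)=-1, (1|19)=+1; (−1)^{5·1·9}·(-1)^1·(+1)^5 = +1.
v=13: a=13^-2·(≡6), b=13^0·(≡12) mod 13; (6|13)=-1, (12|13)=+1; (−1)^{-2·0·6}·(-1)^0·(+1)^-2 = +1.
v=17: a=17^5·(≡11), b=17^2·(≡2) mod 17; (11|17)=-1, (2|17)=+1; (−1)^{5·2·8}·(-1)^2·(+1)^5 = +1.
v=7: a=7^-5·(≡2), b=7^0·(≡1) mod 7; (2|7)=+1, (1|7)=+1; (−1)^{-5·0·3}·(+1)^0·(+1)^-5 = +1.
(4522, 2185 / ℚ) ramifies at {5, 23}: a division algebra.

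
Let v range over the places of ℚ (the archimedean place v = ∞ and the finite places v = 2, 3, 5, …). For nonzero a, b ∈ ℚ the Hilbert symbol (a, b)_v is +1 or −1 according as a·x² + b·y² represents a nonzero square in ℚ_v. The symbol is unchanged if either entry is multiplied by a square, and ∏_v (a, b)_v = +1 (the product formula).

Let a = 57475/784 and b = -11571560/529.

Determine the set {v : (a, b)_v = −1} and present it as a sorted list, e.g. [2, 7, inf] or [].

(a, b) ≡ (19, -10010) mod (ℚ^×)²; places V = {2, 5, 7, 11, 13, 17, 19, 23, ∞}.
(a,b)_13: α=0, u≡7; β=1, v≡9 (mod 13); (7|13)=-1, (9|13)=+1; sign (−1)^0·-1^1·+1^0 = -1.
(a,b)_23: α=0, u≡22; β=-2, v≡16 (mod 23); (22|23)=-1, (16|23)=+1; sign (−1)^0·-1^-2·+1^0 = +1.
(a,b)_∞: sgn(19)=+, sgn(-10010)=−, so +1.
(a,b)_19: α=1, u≡16; β=0, v≡3 (mod 19); (16|19)=+1, (3|19)=-1; sign (−1)^0·+1^0·-1^1 = -1.
(a,b)_2: α=-4, β=3; u≡3, v≡3 (mod 8); ε(u)ε(v)=1·1, αω(v)=-4·1, βω(u)=3·1; sum ≡ 0  ⇒  +1.
(a,b)_5: α=2, u≡1; β=1, v≡2 (mod 5); (1|5)=+1, (2|5)=-1; sign (−1)^0·+1^1·-1^2 = +1.
(a,b)_11: α=2, u≡8; β=1, v≡3 (mod 11); (8|11)=-1, (3|11)=+1; sign (−1)^0·-1^1·+1^2 = -1.
(a,b)_7: α=-2, u≡6; β=1, v≡3 (mod 7); (6|7)=-1, (3|7)=-1; sign (−1)^0·-1^1·-1^-2 = -1.
(a,b)_17: α=0, u≡16; β=2, v≡6 (mod 17); (16|17)=+1, (6|17)=-1; sign (−1)^0·+1^2·-1^0 = +1.
(19, -10010 / ℚ) ramifies at {7, 11, 13, 19}: a division algebra.

[7, 11, 13, 19]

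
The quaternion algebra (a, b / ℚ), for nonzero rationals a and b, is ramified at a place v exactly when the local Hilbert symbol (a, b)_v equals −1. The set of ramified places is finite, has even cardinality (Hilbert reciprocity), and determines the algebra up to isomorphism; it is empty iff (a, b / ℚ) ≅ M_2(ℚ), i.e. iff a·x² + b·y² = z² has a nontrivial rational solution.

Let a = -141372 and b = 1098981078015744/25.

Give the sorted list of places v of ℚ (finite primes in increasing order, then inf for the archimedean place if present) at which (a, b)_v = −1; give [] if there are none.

(a, b) ≡ (-3927, 231) mod (ℚ^×)²; places V = {2, 3, 5, 7, 11, 17, ∞}.
(a,b)_3: α=3, u≡2; β=13, v≡2 (mod 3); (2|3)=-1, (2|3)=-1; sign (−1)^1·-1^13·-1^3 = -1.
(a,b)_11: α=1, u≡7; β=3, v≡6 (mod 11); (7|11)=-1, (6|11)=-1; sign (−1)^1·-1^3·-1^1 = -1.
(a,b)_7: α=1, u≡6; β=1, v≡6 (mod 7); (6|7)=-1, (6|7)=-1; sign (−1)^1·-1^1·-1^1 = -1.
(a,b)_5: α=0, u≡3; β=-2, v≡4 (mod 5); (3|5)=-1, (4|5)=+1; sign (−1)^0·-1^-2·+1^0 = +1.
(a,b)_∞: sgn(-3927)=−, sgn(231)=+, so +1.
(a,b)_2: α=2, β=8; u≡1, v≡7 (mod 8); ε(u)ε(v)=0·1, αω(v)=2·0, βω(u)=8·0; sum ≡ 0  ⇒  +1.
(a,b)_17: α=1, u≡14; β=2, v≡10 (mod 17); (14|17)=-1, (10|17)=-1; sign (−1)^0·-1^2·-1^1 = -1.
Ram(-3927, 231) = {3, 7, 11, 17}; no ℚ_3-point on the conic.

[3, 7, 11, 17]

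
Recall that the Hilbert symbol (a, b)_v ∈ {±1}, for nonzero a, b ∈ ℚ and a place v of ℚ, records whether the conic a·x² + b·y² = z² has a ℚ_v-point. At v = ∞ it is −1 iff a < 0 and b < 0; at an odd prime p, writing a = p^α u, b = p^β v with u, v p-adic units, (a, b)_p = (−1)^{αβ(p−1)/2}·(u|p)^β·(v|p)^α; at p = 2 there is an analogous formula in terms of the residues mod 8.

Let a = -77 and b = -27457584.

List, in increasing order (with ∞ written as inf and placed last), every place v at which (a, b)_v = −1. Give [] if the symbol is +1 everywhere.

Mod squares: a ≡ -77, b ≡ -1716099. Check v ∈ {∞, 2, 3, 7, 11, 17, 19, 23}.
v=∞: -77 < 0 and -1716099 < 0  ⇒  (a,b)_∞ = -1.
v=17: a=17^0·(≡8), b=17^1·(≡1) mod 17; (8|17)=+1, (1|17)=+1; (−1)^{0·1·8}·(+1)^1·(+1)^0 = +1.
v=11: a=11^1·(≡4), b=11^1·(≡9) mod 11; (4|11)=+1, (9|11)=+1; (−1)^{1·1·5}·(+1)^1·(+1)^1 = -1.
v=2: v_2(a)=0, v_2(b)=4; units ≡ 3, 5 (mod 8); ε·ε+αω+βω = 1·0+0·1+4·1 ≡ 0  ⇒  (a,b)_2 = +1.
v=23: a=23^0·(≡15), b=23^1·(≡7) mod 23; (15|23)=-1, (7|23)=-1; (−1)^{0·1·11}·(-1)^1·(-1)^0 = -1.
v=19: a=19^0·(≡18), b=19^1·(≡4) mod 19; (18|19)=-1, (4|19)=+1; (−1)^{0·1·9}·(-1)^1·(+1)^0 = -1.
v=3: a=3^0·(≡1), b=3^1·(≡1) mod 3; (1|3)=+1, (1|3)=+1; (−1)^{0·1·1}·(+1)^1·(+1)^0 = +1.
v=7: a=7^1·(≡3), b=7^1·(≡1) mod 7; (3|7)=-1, (1|7)=+1; (−1)^{1·1·3}·(-1)^1·(+1)^1 = +1.
(-77, -1716099 / ℚ) ramifies at {11, 19, 23, ∞}: a division algebra.

[11, 19, 23, inf]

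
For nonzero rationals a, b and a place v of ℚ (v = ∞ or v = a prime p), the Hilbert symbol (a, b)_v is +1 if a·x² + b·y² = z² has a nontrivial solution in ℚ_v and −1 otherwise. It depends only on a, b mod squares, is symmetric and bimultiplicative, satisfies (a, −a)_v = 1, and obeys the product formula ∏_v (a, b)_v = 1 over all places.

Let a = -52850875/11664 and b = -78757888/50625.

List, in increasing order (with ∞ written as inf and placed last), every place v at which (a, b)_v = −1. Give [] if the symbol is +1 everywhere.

[5, 19, 23, inf]

(a, b) ≡ (-7315, -4807) mod (ℚ^×)²; places V = {2, 3, 5, 7, 11, 17, 19, 23, ∞}.
(a,b)_7: α=1, u≡6; β=0, v≡1 (mod 7); (6|7)=-1, (1|7)=+1; sign (−1)^0·-1^0·+1^1 = +1.
(a,b)_5: α=3, u≡2; β=-4, v≡2 (mod 5); (2|5)=-1, (2|5)=-1; sign (−1)^0·-1^-4·-1^3 = -1.
(a,b)_∞: sgn(-7315)=−, sgn(-4807)=−, so -1.
(a,b)_19: α=1, u≡3; β=1, v≡15 (mod 19); (3|19)=-1, (15|19)=-1; sign (−1)^1·-1^1·-1^1 = -1.
(a,b)_17: α=2, u≡14; β=0, v≡16 (mod 17); (14|17)=-1, (16|17)=+1; sign (−1)^0·-1^0·+1^2 = +1.
(a,b)_2: α=-4, β=14; u≡5, v≡1 (mod 8); ε(u)ε(v)=0·0, αω(v)=-4·0, βω(u)=14·1; sum ≡ 0  ⇒  +1.
(a,b)_23: α=0, u≡22; β=1, v≡15 (mod 23); (22|23)=-1, (15|23)=-1; sign (−1)^0·-1^1·-1^0 = -1.
(a,b)_3: α=-6, u≡2; β=-4, v≡2 (mod 3); (2|3)=-1, (2|3)=-1; sign (−1)^0·-1^-4·-1^-6 = +1.
(a,b)_11: α=1, u≡8; β=1, v≡5 (mod 11); (8|11)=-1, (5|11)=+1; sign (−1)^1·-1^1·+1^1 = +1.
Ram(-7315, -4807) = {5, 19, 23, ∞}; no ℚ_5-point on the conic.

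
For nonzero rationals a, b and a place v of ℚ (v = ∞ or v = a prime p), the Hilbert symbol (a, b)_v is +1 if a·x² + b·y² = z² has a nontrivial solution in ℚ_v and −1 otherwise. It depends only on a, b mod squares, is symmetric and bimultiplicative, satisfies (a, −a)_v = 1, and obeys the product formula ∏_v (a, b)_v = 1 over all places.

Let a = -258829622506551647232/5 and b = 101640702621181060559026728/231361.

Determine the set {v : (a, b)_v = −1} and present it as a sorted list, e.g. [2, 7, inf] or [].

[2, 5, 11, 17, 19, 23]

(a, b) ≡ (-111435, 8602) mod (ℚ^×)²; places V = {2, 3, 5, 7, 11, 13, 17, 19, 23, 29, 37, ∞}.
(a,b)_17: α=3, u≡14; β=5, v≡4 (mod 17); (14|17)=-1, (4|17)=+1; sign (−1)^0·-1^5·+1^3 = -1.
(a,b)_3: α=7, u≡1; β=10, v≡1 (mod 3); (1|3)=+1, (1|3)=+1; sign (−1)^0·+1^10·+1^7 = +1.
(a,b)_37: α=0, u≡11; β=-2, v≡19 (mod 37); (11|37)=+1, (19|37)=-1; sign (−1)^0·+1^-2·-1^0 = +1.
(a,b)_29: α=2, u≡10; β=0, v≡11 (mod 29); (10|29)=-1, (11|29)=-1; sign (−1)^0·-1^0·-1^2 = +1.
(a,b)_13: α=0, u≡4; β=-2, v≡10 (mod 13); (4|13)=+1, (10|13)=+1; sign (−1)^0·+1^-2·+1^0 = +1.
(a,b)_19: α=1, u≡9; β=2, v≡12 (mod 19); (9|19)=+1, (12|19)=-1; sign (−1)^0·+1^2·-1^1 = -1.
(a,b)_7: α=0, u≡5; β=2, v≡3 (mod 7); (5|7)=-1, (3|7)=-1; sign (−1)^0·-1^2·-1^0 = +1.
(a,b)_23: α=3, u≡18; β=5, v≡8 (mod 23); (18|23)=+1, (8|23)=+1; sign (−1)^1·+1^5·+1^3 = -1.
(a,b)_2: α=10, β=3; u≡5, v≡5 (mod 8); ε(u)ε(v)=0·0, αω(v)=10·1, βω(u)=3·1; sum ≡ 1  ⇒  -1.
(a,b)_5: α=-1, u≡3; β=0, v≡3 (mod 5); (3|5)=-1, (3|5)=-1; sign (−1)^0·-1^0·-1^-1 = -1.
(a,b)_11: α=2, u≡2; β=3, v≡4 (mod 11); (2|11)=-1, (4|11)=+1; sign (−1)^0·-1^3·+1^2 = -1.
(a,b)_∞: sgn(-111435)=−, sgn(8602)=+, so +1.
Ram(-111435, 8602) = {2, 5, 11, 17, 19, 23}; no ℚ_2-point on the conic.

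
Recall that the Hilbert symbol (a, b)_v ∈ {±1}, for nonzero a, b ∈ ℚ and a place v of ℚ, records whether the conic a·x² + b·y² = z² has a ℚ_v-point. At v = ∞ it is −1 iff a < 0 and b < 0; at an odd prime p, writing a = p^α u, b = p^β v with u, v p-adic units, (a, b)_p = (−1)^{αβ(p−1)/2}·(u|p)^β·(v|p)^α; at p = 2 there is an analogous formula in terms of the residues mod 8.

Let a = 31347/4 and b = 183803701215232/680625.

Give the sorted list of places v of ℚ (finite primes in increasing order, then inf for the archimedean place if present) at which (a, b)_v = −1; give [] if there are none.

Mod squares: a ≡ 43, b ≡ 7. Check v ∈ {∞, 2, 3, 5, 7, 11, 19, 43}.
v=19: a=19^0·(≡4), b=19^2·(≡5) mod 19; (4|19)=+1, (5|19)=+1; (−1)^{0·2·9}·(+1)^2·(+1)^0 = +1.
v=3: a=3^6·(≡1), b=3^-2·(≡1) mod 3; (1|3)=+1, (1|3)=+1; (−1)^{6·-2·1}·(+1)^-2·(+1)^6 = +1.
v=7: a=7^0·(≡2), b=7^5·(≡2) mod 7; (2|7)=+1, (2|7)=+1; (−1)^{0·5·3}·(+1)^5·(+1)^0 = +1.
v=11: a=11^0·(≡2), b=11^-2·(≡8) mod 11; (2|11)=-1, (8|11)=-1; (−1)^{0·-2·5}·(-1)^-2·(-1)^0 = +1.
v=2: v_2(a)=-2, v_2(b)=14; units ≡ 3, 7 (mod 8); ε·ε+αω+βω = 1·1+-2·0+14·1 ≡ 1  ⇒  (a,b)_2 = -1.
v=5: a=5^0·(≡3), b=5^-4·(≡3) mod 5; (3|5)=-1, (3|5)=-1; (−1)^{0·-4·2}·(-1)^-4·(-1)^0 = +1.
v=43: a=43^1·(≡21), b=43^2·(≡32) mod 43; (21|43)=+1, (32|43)=-1; (−1)^{1·2·21}·(+1)^2·(-1)^1 = -1.
v=∞: 43 > 0 and 7 > 0  ⇒  (a,b)_∞ = +1.
Ram(43, 7) = {2, 43}; no ℚ_2-point on the conic.

[2, 43]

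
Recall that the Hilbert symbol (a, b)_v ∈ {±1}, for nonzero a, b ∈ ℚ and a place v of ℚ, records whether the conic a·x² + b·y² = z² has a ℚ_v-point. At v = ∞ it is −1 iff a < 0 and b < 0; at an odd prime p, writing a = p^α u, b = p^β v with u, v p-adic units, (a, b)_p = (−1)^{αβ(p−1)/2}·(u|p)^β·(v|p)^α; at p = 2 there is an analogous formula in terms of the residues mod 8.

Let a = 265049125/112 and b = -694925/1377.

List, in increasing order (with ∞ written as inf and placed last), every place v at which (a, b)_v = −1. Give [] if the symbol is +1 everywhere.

Mod squares: a ≡ 256795, b ≡ -1309. Check v ∈ {∞, 2, 3, 5, 7, 11, 17, 19, 23, 29}.
v=7: a=7^-1·(≡6), b=7^1·(≡4) mod 7; (6|7)=-1, (4|7)=+1; (−1)^{-1·1·3}·(-1)^1·(+1)^-1 = +1.
v=29: a=29^1·(≡11), b=29^0·(≡25) mod 29; (11|29)=-1, (25|29)=+1; (−1)^{1·0·14}·(-1)^0·(+1)^1 = +1.
v=19: a=19^0·(≡10), b=19^2·(≡12) mod 19; (10|19)=-1, (12|19)=-1; (−1)^{0·2·9}·(-1)^2·(-1)^0 = +1.
v=3: a=3^0·(≡1), b=3^-4·(≡2) mod 3; (1|3)=+1, (2|3)=-1; (−1)^{0·-4·1}·(+1)^-4·(-1)^0 = +1.
v=5: a=5^3·(≡4), b=5^2·(≡4) mod 5; (4|5)=+1, (4|5)=+1; (−1)^{3·2·2}·(+1)^2·(+1)^3 = +1.
v=11: a=11^1·(≡9), b=11^1·(≡10) mod 11; (9|11)=+1, (10|11)=-1; (−1)^{1·1·5}·(+1)^1·(-1)^1 = +1.
v=17: a=17^2·(≡6), b=17^-1·(≡4) mod 17; (6|17)=-1, (4|17)=+1; (−1)^{2·-1·8}·(-1)^-1·(+1)^2 = -1.
v=∞: 256795 > 0 and -1309 < 0  ⇒  (a,b)_∞ = +1.
v=2: v_2(a)=-4, v_2(b)=0; units ≡ 3, 3 (mod 8); ε·ε+αω+βω = 1·1+-4·1+0·1 ≡ 1  ⇒  (a,b)_2 = -1.
v=23: a=23^1·(≡15), b=23^0·(≡1) mod 23; (15|23)=-1, (1|23)=+1; (−1)^{1·0·11}·(-1)^0·(+1)^1 = +1.
|Ram(256795, -1309)| = 2, even; anisotropic at {2, 17}.

[2, 17]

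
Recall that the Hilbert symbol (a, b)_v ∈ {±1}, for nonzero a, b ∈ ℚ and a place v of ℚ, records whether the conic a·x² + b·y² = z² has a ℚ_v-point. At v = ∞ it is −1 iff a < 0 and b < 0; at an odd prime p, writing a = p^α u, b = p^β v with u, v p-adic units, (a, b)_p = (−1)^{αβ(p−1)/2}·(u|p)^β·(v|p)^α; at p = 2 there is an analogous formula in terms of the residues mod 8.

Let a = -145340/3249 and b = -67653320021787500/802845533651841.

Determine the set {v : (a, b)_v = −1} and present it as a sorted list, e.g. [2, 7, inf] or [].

[43, inf]

Mod squares: a ≡ -215, b ≡ -35. Check v ∈ {∞, 2, 3, 5, 7, 11, 13, 17, 19, 43}.
v=11: a=11^0·(≡9), b=11^4·(≡4) mod 11; (9|11)=+1, (4|11)=+1; (−1)^{0·4·5}·(+1)^4·(+1)^0 = +1.
v=19: a=19^-2·(≡18), b=19^-6·(≡15) mod 19; (18|19)=-1, (15|19)=-1; (−1)^{-2·-6·9}·(-1)^-6·(-1)^-2 = +1.
v=5: a=5^1·(≡3), b=5^5·(≡3) mod 5; (3|5)=-1, (3|5)=-1; (−1)^{1·5·2}·(-1)^5·(-1)^1 = +1.
v=43: a=43^1·(≡24), b=43^2·(≡33) mod 43; (24|43)=+1, (33|43)=-1; (−1)^{1·2·21}·(+1)^2·(-1)^1 = -1.
v=3: a=3^-2·(≡1), b=3^-10·(≡1) mod 3; (1|3)=+1, (1|3)=+1; (−1)^{-2·-10·1}·(+1)^-10·(+1)^-2 = +1.
v=∞: -215 < 0 and -35 < 0  ⇒  (a,b)_∞ = -1.
v=17: a=17^0·(≡5), b=17^-2·(≡8) mod 17; (5|17)=-1, (8|17)=+1; (−1)^{0·-2·8}·(-1)^-2·(+1)^0 = +1.
v=2: v_2(a)=2, v_2(b)=2; units ≡ 1, 5 (mod 8); ε·ε+αω+βω = 0·0+2·1+2·0 ≡ 0  ⇒  (a,b)_2 = +1.
v=13: a=13^2·(≡2), b=13^4·(≡10) mod 13; (2|13)=-1, (10|13)=+1; (−1)^{2·4·6}·(-1)^4·(+1)^2 = +1.
v=7: a=7^0·(≡1), b=7^1·(≡1) mod 7; (1|7)=+1, (1|7)=+1; (−1)^{0·1·3}·(+1)^1·(+1)^0 = +1.
Ram(-215, -35) = {43, ∞}; no ℚ_43-point on the conic.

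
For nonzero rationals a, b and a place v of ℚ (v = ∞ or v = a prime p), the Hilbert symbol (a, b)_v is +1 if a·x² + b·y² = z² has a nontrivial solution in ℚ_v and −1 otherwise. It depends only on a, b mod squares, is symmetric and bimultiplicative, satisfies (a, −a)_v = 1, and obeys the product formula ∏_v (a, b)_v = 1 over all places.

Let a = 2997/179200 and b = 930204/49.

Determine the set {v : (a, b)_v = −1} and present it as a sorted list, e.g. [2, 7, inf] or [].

(a, b) ≡ (259, 319) mod (ℚ^×)²; places V = {2, 3, 5, 7, 11, 29, 37, ∞}.
(a,b)_5: α=-2, u≡4; β=0, v≡1 (mod 5); (4|5)=+1, (1|5)=+1; sign (−1)^0·+1^0·+1^-2 = +1.
(a,b)_11: α=0, u≡6; β=1, v≡8 (mod 11); (6|11)=-1, (8|11)=-1; sign (−1)^0·-1^1·-1^0 = -1.
(a,b)_7: α=-1, u≡1; β=-2, v≡2 (mod 7); (1|7)=+1, (2|7)=+1; sign (−1)^0·+1^-2·+1^-1 = +1.
(a,b)_3: α=4, u≡1; β=6, v≡1 (mod 3); (1|3)=+1, (1|3)=+1; sign (−1)^0·+1^6·+1^4 = +1.
(a,b)_∞: sgn(259)=+, sgn(319)=+, so +1.
(a,b)_29: α=0, u≡14; β=1, v≡3 (mod 29); (14|29)=-1, (3|29)=-1; sign (−1)^0·-1^1·-1^0 = -1.
(a,b)_37: α=1, u≡9; β=0, v≡2 (mod 37); (9|37)=+1, (2|37)=-1; sign (−1)^0·+1^0·-1^1 = -1.
(a,b)_2: α=-10, β=2; u≡3, v≡7 (mod 8); ε(u)ε(v)=1·1, αω(v)=-10·0, βω(u)=2·1; sum ≡ 1  ⇒  -1.
Ram(259, 319) = {2, 11, 29, 37}; no ℚ_2-point on the conic.

[2, 11, 29, 37]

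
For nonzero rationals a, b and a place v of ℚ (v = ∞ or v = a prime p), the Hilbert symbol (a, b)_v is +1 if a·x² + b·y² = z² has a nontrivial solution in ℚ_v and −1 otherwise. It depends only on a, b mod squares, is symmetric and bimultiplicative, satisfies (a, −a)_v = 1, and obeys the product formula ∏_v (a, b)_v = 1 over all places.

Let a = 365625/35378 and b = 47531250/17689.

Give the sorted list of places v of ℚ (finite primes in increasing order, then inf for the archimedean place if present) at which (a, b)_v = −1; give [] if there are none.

Mod squares: a ≡ 130, b ≡ 2. Check v ∈ {∞, 2, 3, 5, 7, 13, 19}.
v=∞: 130 > 0 and 2 > 0  ⇒  (a,b)_∞ = +1.
v=2: v_2(a)=-1, v_2(b)=1; units ≡ 1, 1 (mod 8); ε·ε+αω+βω = 0·0+-1·0+1·0 ≡ 0  ⇒  (a,b)_2 = +1.
v=3: a=3^2·(≡1), b=3^2·(≡2) mod 3; (1|3)=+1, (2|3)=-1; (−1)^{2·2·1}·(+1)^2·(-1)^2 = +1.
v=13: a=13^1·(≡9), b=13^2·(≡11) mod 13; (9|13)=+1, (11|13)=-1; (−1)^{1·2·6}·(+1)^2·(-1)^1 = -1.
v=7: a=7^-2·(≡1), b=7^-2·(≡1) mod 7; (1|7)=+1, (1|7)=+1; (−1)^{-2·-2·3}·(+1)^-2·(+1)^-2 = +1.
v=5: a=5^5·(≡4), b=5^6·(≡3) mod 5; (4|5)=+1, (3|5)=-1; (−1)^{5·6·2}·(+1)^6·(-1)^5 = -1.
v=19: a=19^-2·(≡9), b=19^-2·(≡3) mod 19; (9|19)=+1, (3|19)=-1; (−1)^{-2·-2·9}·(+1)^-2·(-1)^-2 = +1.
(130, 2 / ℚ) ramifies at {5, 13}: a division algebra.

[5, 13]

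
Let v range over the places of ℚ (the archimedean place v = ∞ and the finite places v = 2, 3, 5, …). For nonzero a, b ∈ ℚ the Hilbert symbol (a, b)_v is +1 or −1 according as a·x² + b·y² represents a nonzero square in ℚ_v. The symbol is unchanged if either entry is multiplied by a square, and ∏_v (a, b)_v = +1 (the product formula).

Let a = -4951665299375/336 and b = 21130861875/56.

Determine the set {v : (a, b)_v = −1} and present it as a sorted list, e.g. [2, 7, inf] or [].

(a, b) ≡ (-336651, 473331306) mod (ℚ^×)²; places V = {2, 3, 5, 7, 17, 19, 23, 37, 41, ∞}.
(a,b)_19: α=2, u≡8; β=1, v≡11 (mod 19); (8|19)=-1, (11|19)=+1; sign (−1)^0·-1^1·+1^2 = -1.
(a,b)_2: α=-4, β=-3; u≡5, v≡5 (mod 8); ε(u)ε(v)=0·0, αω(v)=-4·1, βω(u)=-3·1; sum ≡ 1  ⇒  -1.
(a,b)_3: α=-1, u≡1; β=1, v≡1 (mod 3); (1|3)=+1, (1|3)=+1; sign (−1)^1·+1^1·+1^-1 = -1.
(a,b)_37: α=2, u≡28; β=1, v≡28 (mod 37); (28|37)=+1, (28|37)=+1; sign (−1)^0·+1^1·+1^2 = +1.
(a,b)_5: α=4, u≡1; β=4, v≡4 (mod 5); (1|5)=+1, (4|5)=+1; sign (−1)^0·+1^4·+1^4 = +1.
(a,b)_17: α=1, u≡1; β=1, v≡14 (mod 17); (1|17)=+1, (14|17)=-1; sign (−1)^0·+1^1·-1^1 = -1.
(a,b)_∞: sgn(-336651)=−, sgn(473331306)=+, so +1.
(a,b)_41: α=1, u≡35; β=1, v≡18 (mod 41); (35|41)=-1, (18|41)=+1; sign (−1)^0·-1^1·+1^1 = -1.
(a,b)_7: α=-1, u≡4; β=-1, v≡4 (mod 7); (4|7)=+1, (4|7)=+1; sign (−1)^1·+1^-1·+1^-1 = -1.
(a,b)_23: α=1, u≡7; β=1, v≡8 (mod 23); (7|23)=-1, (8|23)=+1; sign (−1)^1·-1^1·+1^1 = +1.
|Ram(-336651, 473331306)| = 6, even; anisotropic at {2, 3, 7, 17, 19, 41}.

[2, 3, 7, 17, 19, 41]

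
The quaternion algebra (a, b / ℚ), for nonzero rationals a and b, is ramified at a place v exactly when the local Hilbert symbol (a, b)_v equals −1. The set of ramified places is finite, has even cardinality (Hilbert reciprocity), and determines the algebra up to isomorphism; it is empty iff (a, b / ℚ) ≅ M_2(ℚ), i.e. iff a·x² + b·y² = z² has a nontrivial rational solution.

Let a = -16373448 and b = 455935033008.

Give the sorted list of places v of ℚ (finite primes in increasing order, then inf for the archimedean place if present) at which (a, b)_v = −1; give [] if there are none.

[7, 17]

(a, b) ≡ (-9282, 3) mod (ℚ^×)²; places V = {2, 3, 7, 13, 17, ∞}.
(a,b)_7: α=3, u≡4; β=4, v≡6 (mod 7); (4|7)=+1, (6|7)=-1; sign (−1)^0·+1^4·-1^3 = -1.
(a,b)_3: α=3, u≡2; β=5, v≡1 (mod 3); (2|3)=-1, (1|3)=+1; sign (−1)^1·-1^5·+1^3 = +1.
(a,b)_2: α=3, β=4; u≡7, v≡3 (mod 8); ε(u)ε(v)=1·1, αω(v)=3·1, βω(u)=4·0; sum ≡ 0  ⇒  +1.
(a,b)_17: α=1, u≡8; β=2, v≡3 (mod 17); (8|17)=+1, (3|17)=-1; sign (−1)^0·+1^2·-1^1 = -1.
(a,b)_13: α=1, u≡9; β=2, v≡1 (mod 13); (9|13)=+1, (1|13)=+1; sign (−1)^0·+1^2·+1^1 = +1.
(a,b)_∞: sgn(-9282)=−, sgn(3)=+, so +1.
Ram(-9282, 3) = {7, 17}; no ℚ_7-point on the conic.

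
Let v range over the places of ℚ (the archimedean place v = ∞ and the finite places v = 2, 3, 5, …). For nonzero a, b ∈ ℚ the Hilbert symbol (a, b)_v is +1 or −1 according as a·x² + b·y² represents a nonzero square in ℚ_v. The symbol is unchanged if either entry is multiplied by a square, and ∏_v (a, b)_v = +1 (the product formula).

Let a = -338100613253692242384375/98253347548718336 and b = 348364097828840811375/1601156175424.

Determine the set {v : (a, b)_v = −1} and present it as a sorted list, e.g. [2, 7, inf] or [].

[5, 29, 31, 37]

(a, b) ≡ (-6818915, 184295) mod (ℚ^×)²; places V = {2, 3, 5, 7, 13, 19, 23, 29, 31, 37, 41, ∞}.
(a,b)_3: α=6, u≡1; β=2, v≡2 (mod 3); (1|3)=+1, (2|3)=-1; sign (−1)^0·+1^2·-1^6 = +1.
(a,b)_5: α=5, u≡2; β=3, v≡4 (mod 5); (2|5)=-1, (4|5)=+1; sign (−1)^0·-1^3·+1^5 = -1.
(a,b)_2: α=-8, β=-6; u≡5, v≡7 (mod 8); ε(u)ε(v)=0·1, αω(v)=-8·0, βω(u)=-6·1; sum ≡ 0  ⇒  +1.
(a,b)_7: α=2, u≡1; β=2, v≡5 (mod 7); (1|7)=+1, (5|7)=-1; sign (−1)^0·+1^2·-1^2 = +1.
(a,b)_41: α=1, u≡13; β=1, v≡28 (mod 41); (13|41)=-1, (28|41)=-1; sign (−1)^0·-1^1·-1^1 = +1.
(a,b)_19: α=6, u≡8; β=4, v≡14 (mod 19); (8|19)=-1, (14|19)=-1; sign (−1)^0·-1^4·-1^6 = +1.
(a,b)_23: α=-8, u≡15; β=-6, v≡17 (mod 23); (15|23)=-1, (17|23)=-1; sign (−1)^0·-1^-6·-1^-8 = +1.
(a,b)_29: α=-1, u≡21; β=1, v≡13 (mod 29); (21|29)=-1, (13|29)=+1; sign (−1)^0·-1^1·+1^-1 = -1.
(a,b)_31: α=1, u≡3; β=3, v≡21 (mod 31); (3|31)=-1, (21|31)=-1; sign (−1)^1·-1^3·-1^1 = -1.
(a,b)_13: α=-2, u≡12; β=-2, v≡5 (mod 13); (12|13)=+1, (5|13)=-1; sign (−1)^0·+1^-2·-1^-2 = +1.
(a,b)_∞: sgn(-6818915)=−, sgn(184295)=+, so +1.
(a,b)_37: α=3, u≡17; β=2, v≡32 (mod 37); (17|37)=-1, (32|37)=-1; sign (−1)^0·-1^2·-1^3 = -1.
|Ram(-6818915, 184295)| = 4, even; anisotropic at {5, 29, 31, 37}.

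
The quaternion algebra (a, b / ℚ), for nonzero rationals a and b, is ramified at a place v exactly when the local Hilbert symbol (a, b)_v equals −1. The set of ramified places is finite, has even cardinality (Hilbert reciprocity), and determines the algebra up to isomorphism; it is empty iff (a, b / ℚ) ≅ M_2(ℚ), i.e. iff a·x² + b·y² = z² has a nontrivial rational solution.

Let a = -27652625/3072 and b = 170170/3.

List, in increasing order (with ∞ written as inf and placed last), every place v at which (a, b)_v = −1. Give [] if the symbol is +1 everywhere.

Mod squares: a ≡ -19635, b ≡ 510510. Check v ∈ {∞, 2, 3, 5, 7, 11, 13, 17}.
v=5: a=5^3·(≡2), b=5^1·(≡3) mod 5; (2|5)=-1, (3|5)=-1; (−1)^{3·1·2}·(-1)^1·(-1)^3 = +1.
v=3: a=3^-1·(≡1), b=3^-1·(≡1) mod 3; (1|3)=+1, (1|3)=+1; (−1)^{-1·-1·1}·(+1)^-1·(+1)^-1 = -1.
v=2: v_2(a)=-10, v_2(b)=1; units ≡ 5, 7 (mod 8); ε·ε+αω+βω = 0·1+-10·0+1·1 ≡ 1  ⇒  (a,b)_2 = -1.
v=17: a=17^1·(≡13), b=17^1·(≡16) mod 17; (13|17)=+1, (16|17)=+1; (−1)^{1·1·8}·(+1)^1·(+1)^1 = +1.
v=11: a=11^1·(≡7), b=11^1·(≡5) mod 11; (7|11)=-1, (5|11)=+1; (−1)^{1·1·5}·(-1)^1·(+1)^1 = +1.
v=7: a=7^1·(≡2), b=7^1·(≡2) mod 7; (2|7)=+1, (2|7)=+1; (−1)^{1·1·3}·(+1)^1·(+1)^1 = -1.
v=13: a=13^2·(≡8), b=13^1·(≡4) mod 13; (8|13)=-1, (4|13)=+1; (−1)^{2·1·6}·(-1)^1·(+1)^2 = -1.
v=∞: -19635 < 0 and 510510 > 0  ⇒  (a,b)_∞ = +1.
(-19635, 510510 / ℚ) ramifies at {2, 3, 7, 13}: a division algebra.

[2, 3, 7, 13]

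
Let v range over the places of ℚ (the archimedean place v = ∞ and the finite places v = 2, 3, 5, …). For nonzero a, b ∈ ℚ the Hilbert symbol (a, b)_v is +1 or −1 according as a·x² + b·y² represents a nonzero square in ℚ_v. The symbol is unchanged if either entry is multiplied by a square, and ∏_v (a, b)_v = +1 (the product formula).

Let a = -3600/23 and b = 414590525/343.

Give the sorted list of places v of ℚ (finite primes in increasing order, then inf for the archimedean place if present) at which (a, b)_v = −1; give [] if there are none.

[7, 23]

Mod squares: a ≡ -23, b ≡ 219443. Check v ∈ {∞, 2, 3, 5, 7, 23, 29, 47}.
v=23: a=23^-1·(≡11), b=23^3·(≡17) mod 23; (11|23)=-1, (17|23)=-1; (−1)^{-1·3·11}·(-1)^3·(-1)^-1 = -1.
v=29: a=29^0·(≡20), b=29^1·(≡10) mod 29; (20|29)=+1, (10|29)=-1; (−1)^{0·1·14}·(+1)^1·(-1)^0 = +1.
v=5: a=5^2·(≡2), b=5^2·(≡2) mod 5; (2|5)=-1, (2|5)=-1; (−1)^{2·2·2}·(-1)^2·(-1)^2 = +1.
v=∞: -23 < 0 and 219443 > 0  ⇒  (a,b)_∞ = +1.
v=2: v_2(a)=4, v_2(b)=0; units ≡ 1, 3 (mod 8); ε·ε+αω+βω = 0·1+4·1+0·0 ≡ 0  ⇒  (a,b)_2 = +1.
v=3: a=3^2·(≡1), b=3^0·(≡2) mod 3; (1|3)=+1, (2|3)=-1; (−1)^{2·0·1}·(+1)^0·(-1)^2 = +1.
v=7: a=7^0·(≡6), b=7^-3·(≡6) mod 7; (6|7)=-1, (6|7)=-1; (−1)^{0·-3·3}·(-1)^-3·(-1)^0 = -1.
v=47: a=47^0·(≡9), b=47^1·(≡25) mod 47; (9|47)=+1, (25|47)=+1; (−1)^{0·1·23}·(+1)^1·(+1)^0 = +1.
(-23, 219443 / ℚ) ramifies at {7, 23}: a division algebra.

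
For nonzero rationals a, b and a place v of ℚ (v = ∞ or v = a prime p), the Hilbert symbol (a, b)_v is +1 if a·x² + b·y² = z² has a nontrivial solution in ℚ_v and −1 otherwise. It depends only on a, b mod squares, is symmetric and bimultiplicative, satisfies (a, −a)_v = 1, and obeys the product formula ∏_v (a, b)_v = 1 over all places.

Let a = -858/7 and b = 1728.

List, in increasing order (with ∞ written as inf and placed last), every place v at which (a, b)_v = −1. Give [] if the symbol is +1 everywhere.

Mod squares: a ≡ -6006, b ≡ 3. Check v ∈ {∞, 2, 3, 7, 11, 13}.
v=3: a=3^1·(≡2), b=3^3·(≡1) mod 3; (2|3)=-1, (1|3)=+1; (−1)^{1·3·1}·(-1)^3·(+1)^1 = +1.
v=11: a=11^1·(≡3), b=11^0·(≡1) mod 11; (3|11)=+1, (1|11)=+1; (−1)^{1·0·5}·(+1)^0·(+1)^1 = +1.
v=7: a=7^-1·(≡3), b=7^0·(≡6) mod 7; (3|7)=-1, (6|7)=-1; (−1)^{-1·0·3}·(-1)^0·(-1)^-1 = -1.
v=13: a=13^1·(≡11), b=13^0·(≡12) mod 13; (11|13)=-1, (12|13)=+1; (−1)^{1·0·6}·(-1)^0·(+1)^1 = +1.
v=∞: -6006 < 0 and 3 > 0  ⇒  (a,b)_∞ = +1.
v=2: v_2(a)=1, v_2(b)=6; units ≡ 5, 3 (mod 8); ε·ε+αω+βω = 0·1+1·1+6·1 ≡ 1  ⇒  (a,b)_2 = -1.
|Ram(-6006, 3)| = 2, even; anisotropic at {2, 7}.

[2, 7]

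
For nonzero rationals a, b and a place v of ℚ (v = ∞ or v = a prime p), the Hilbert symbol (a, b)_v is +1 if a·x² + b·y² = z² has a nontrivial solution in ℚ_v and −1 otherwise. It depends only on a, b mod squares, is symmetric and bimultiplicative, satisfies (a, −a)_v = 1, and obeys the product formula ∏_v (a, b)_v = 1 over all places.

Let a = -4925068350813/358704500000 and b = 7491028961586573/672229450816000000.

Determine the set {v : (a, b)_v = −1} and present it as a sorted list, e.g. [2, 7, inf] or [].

[2, 3, 13, 19]

Mod squares: a ≡ -25194, b ≡ 12597. Check v ∈ {∞, 2, 3, 5, 7, 11, 13, 17, 19}.
v=∞: -25194 < 0 and 12597 > 0  ⇒  (a,b)_∞ = +1.
v=11: a=11^-4·(≡2), b=11^-8·(≡7) mod 11; (2|11)=-1, (7|11)=-1; (−1)^{-4·-8·5}·(-1)^-8·(-1)^-4 = +1.
v=7: a=7^-2·(≡6), b=7^-2·(≡2) mod 7; (6|7)=-1, (2|7)=+1; (−1)^{-2·-2·3}·(-1)^-2·(+1)^-2 = +1.
v=17: a=17^1·(≡3), b=17^1·(≡5) mod 17; (3|17)=-1, (5|17)=-1; (−1)^{1·1·8}·(-1)^1·(-1)^1 = +1.
v=3: a=3^5·(≡2), b=3^7·(≡2) mod 3; (2|3)=-1, (2|3)=-1; (−1)^{5·7·1}·(-1)^7·(-1)^5 = -1.
v=5: a=5^-6·(≡4), b=5^-6·(≡2) mod 5; (4|5)=+1, (2|5)=-1; (−1)^{-6·-6·2}·(+1)^-6·(-1)^-6 = +1.
v=19: a=19^1·(≡11), b=19^1·(≡4) mod 19; (11|19)=+1, (4|19)=+1; (−1)^{1·1·9}·(+1)^1·(+1)^1 = -1.
v=2: v_2(a)=-5, v_2(b)=-12; units ≡ 3, 5 (mod 8); ε·ε+αω+βω = 1·0+-5·1+-12·1 ≡ 1  ⇒  (a,b)_2 = -1.
v=13: a=13^7·(≡9), b=13^9·(≡7) mod 13; (9|13)=+1, (7|13)=-1; (−1)^{7·9·6}·(+1)^9·(-1)^7 = -1.
|Ram(-25194, 12597)| = 4, even; anisotropic at {2, 3, 13, 19}.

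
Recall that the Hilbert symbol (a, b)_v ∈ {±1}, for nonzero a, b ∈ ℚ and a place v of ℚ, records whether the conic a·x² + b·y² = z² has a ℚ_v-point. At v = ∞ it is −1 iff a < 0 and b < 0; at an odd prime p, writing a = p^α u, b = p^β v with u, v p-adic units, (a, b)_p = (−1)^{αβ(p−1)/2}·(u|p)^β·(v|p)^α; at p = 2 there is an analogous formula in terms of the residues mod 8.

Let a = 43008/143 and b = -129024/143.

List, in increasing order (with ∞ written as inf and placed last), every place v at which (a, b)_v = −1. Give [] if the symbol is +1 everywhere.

[3, 7]

Mod squares: a ≡ 6006, b ≡ -2002. Check v ∈ {∞, 2, 3, 7, 11, 13}.
v=3: a=3^1·(≡1), b=3^2·(≡2) mod 3; (1|3)=+1, (2|3)=-1; (−1)^{1·2·1}·(+1)^2·(-1)^1 = -1.
v=∞: 6006 > 0 and -2002 < 0  ⇒  (a,b)_∞ = +1.
v=11: a=11^-1·(≡10), b=11^-1·(≡3) mod 11; (10|11)=-1, (3|11)=+1; (−1)^{-1·-1·5}·(-1)^-1·(+1)^-1 = +1.
v=13: a=13^-1·(≡11), b=13^-1·(≡6) mod 13; (11|13)=-1, (6|13)=-1; (−1)^{-1·-1·6}·(-1)^-1·(-1)^-1 = +1.
v=2: v_2(a)=11, v_2(b)=11; units ≡ 3, 7 (mod 8); ε·ε+αω+βω = 1·1+11·0+11·1 ≡ 0  ⇒  (a,b)_2 = +1.
v=7: a=7^1·(≡4), b=7^1·(≡2) mod 7; (4|7)=+1, (2|7)=+1; (−1)^{1·1·3}·(+1)^1·(+1)^1 = -1.
(6006, -2002 / ℚ) ramifies at {3, 7}: a division algebra.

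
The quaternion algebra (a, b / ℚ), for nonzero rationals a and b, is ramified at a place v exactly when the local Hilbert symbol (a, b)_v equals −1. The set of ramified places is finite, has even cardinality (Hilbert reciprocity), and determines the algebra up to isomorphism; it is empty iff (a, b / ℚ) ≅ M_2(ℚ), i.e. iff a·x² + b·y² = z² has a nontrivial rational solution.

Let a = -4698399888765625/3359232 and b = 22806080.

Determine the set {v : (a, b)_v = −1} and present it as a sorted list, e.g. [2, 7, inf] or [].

[5, 31]

(a, b) ≡ (-2, 2945) mod (ℚ^×)²; places V = {2, 3, 5, 7, 11, 19, 31, ∞}.
(a,b)_∞: sgn(-2)=−, sgn(2945)=+, so +1.
(a,b)_2: α=-9, β=6; u≡7, v≡1 (mod 8); ε(u)ε(v)=1·0, αω(v)=-9·0, βω(u)=6·0; sum ≡ 0  ⇒  +1.
(a,b)_11: α=0, u≡3; β=2, v≡6 (mod 11); (3|11)=+1, (6|11)=-1; sign (−1)^0·+1^2·-1^0 = +1.
(a,b)_19: α=4, u≡17; β=1, v≡14 (mod 19); (17|19)=+1, (14|19)=-1; sign (−1)^0·+1^1·-1^4 = +1.
(a,b)_3: α=-8, u≡1; β=0, v≡2 (mod 3); (1|3)=+1, (2|3)=-1; sign (−1)^0·+1^0·-1^-8 = +1.
(a,b)_31: α=2, u≡29; β=1, v≡19 (mod 31); (29|31)=-1, (19|31)=+1; sign (−1)^0·-1^1·+1^2 = -1.
(a,b)_5: α=6, u≡2; β=1, v≡1 (mod 5); (2|5)=-1, (1|5)=+1; sign (−1)^0·-1^1·+1^6 = -1.
(a,b)_7: α=4, u≡5; β=0, v≡3 (mod 7); (5|7)=-1, (3|7)=-1; sign (−1)^0·-1^0·-1^4 = +1.
Ram(-2, 2945) = {5, 31}; no ℚ_5-point on the conic.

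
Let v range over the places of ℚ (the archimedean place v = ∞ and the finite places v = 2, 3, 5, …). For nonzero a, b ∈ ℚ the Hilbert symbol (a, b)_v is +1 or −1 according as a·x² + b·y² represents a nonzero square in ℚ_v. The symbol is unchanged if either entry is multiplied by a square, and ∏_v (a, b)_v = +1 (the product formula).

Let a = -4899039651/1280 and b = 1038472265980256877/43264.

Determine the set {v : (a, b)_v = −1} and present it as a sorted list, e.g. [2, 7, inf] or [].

(a, b) ≡ (-255, 77) mod (ℚ^×)²; places V = {2, 3, 5, 7, 11, 13, 17, 41, ∞}.
(a,b)_13: α=0, u≡11; β=-2, v≡9 (mod 13); (11|13)=-1, (9|13)=+1; sign (−1)^0·-1^-2·+1^0 = +1.
(a,b)_2: α=-8, β=-8; u≡1, v≡5 (mod 8); ε(u)ε(v)=0·0, αω(v)=-8·1, βω(u)=-8·0; sum ≡ 0  ⇒  +1.
(a,b)_7: α=0, u≡2; β=1, v≡4 (mod 7); (2|7)=+1, (4|7)=+1; sign (−1)^0·+1^1·+1^0 = +1.
(a,b)_17: α=1, u≡16; β=4, v≡13 (mod 17); (16|17)=+1, (13|17)=+1; sign (−1)^0·+1^4·+1^1 = +1.
(a,b)_∞: sgn(-255)=−, sgn(77)=+, so +1.
(a,b)_3: α=9, u≡2; β=8, v≡2 (mod 3); (2|3)=-1, (2|3)=-1; sign (−1)^0·-1^8·-1^9 = -1.
(a,b)_11: α=4, u≡5; β=5, v≡8 (mod 11); (5|11)=+1, (8|11)=-1; sign (−1)^0·+1^5·-1^4 = +1.
(a,b)_41: α=0, u≡32; β=2, v≡23 (mod 41); (32|41)=+1, (23|41)=+1; sign (−1)^0·+1^2·+1^0 = +1.
(a,b)_5: α=-1, u≡4; β=0, v≡3 (mod 5); (4|5)=+1, (3|5)=-1; sign (−1)^0·+1^0·-1^-1 = -1.
|Ram(-255, 77)| = 2, even; anisotropic at {3, 5}.

[3, 5]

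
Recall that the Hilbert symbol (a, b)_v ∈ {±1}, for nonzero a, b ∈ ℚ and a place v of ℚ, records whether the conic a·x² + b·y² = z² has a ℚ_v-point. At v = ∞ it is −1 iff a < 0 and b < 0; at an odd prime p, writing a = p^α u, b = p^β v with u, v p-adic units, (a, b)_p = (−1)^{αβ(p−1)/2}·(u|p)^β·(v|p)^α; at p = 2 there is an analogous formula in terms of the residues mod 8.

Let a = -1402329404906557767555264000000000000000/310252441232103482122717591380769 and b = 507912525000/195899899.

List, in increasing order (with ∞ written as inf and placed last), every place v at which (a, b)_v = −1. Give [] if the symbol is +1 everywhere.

[2, 31]

(a, b) ≡ (-8990, 5510) mod (ℚ^×)²; places V = {2, 3, 5, 7, 13, 17, 19, 23, 29, 31, ∞}.
(a,b)_3: α=22, u≡1; β=6, v≡2 (mod 3); (1|3)=+1, (2|3)=-1; sign (−1)^0·+1^6·-1^22 = +1.
(a,b)_23: α=-2, u≡13; β=0, v≡13 (mod 23); (13|23)=+1, (13|23)=+1; sign (−1)^0·+1^0·+1^-2 = +1.
(a,b)_∞: sgn(-8990)=−, sgn(5510)=+, so +1.
(a,b)_19: α=-10, u≡9; β=-3, v≡9 (mod 19); (9|19)=+1, (9|19)=+1; sign (−1)^0·+1^-3·+1^-10 = +1.
(a,b)_17: α=-2, u≡5; β=0, v≡2 (mod 17); (5|17)=-1, (2|17)=+1; sign (−1)^0·-1^0·+1^-2 = +1.
(a,b)_5: α=15, u≡2; β=5, v≡2 (mod 5); (2|5)=-1, (2|5)=-1; sign (−1)^0·-1^5·-1^15 = +1.
(a,b)_7: α=-4, u≡3; β=0, v≡1 (mod 7); (3|7)=-1, (1|7)=+1; sign (−1)^0·-1^0·+1^-4 = +1.
(a,b)_13: α=-10, u≡5; β=-4, v≡11 (mod 13); (5|13)=-1, (11|13)=-1; sign (−1)^0·-1^-4·-1^-10 = +1.
(a,b)_2: α=21, β=3; u≡1, v≡3 (mod 8); ε(u)ε(v)=0·1, αω(v)=21·1, βω(u)=3·0; sum ≡ 1  ⇒  -1.
(a,b)_31: α=5, u≡7; β=2, v≡13 (mod 31); (7|31)=+1, (13|31)=-1; sign (−1)^0·+1^2·-1^5 = -1.
(a,b)_29: α=3, u≡20; β=1, v≡13 (mod 29); (20|29)=+1, (13|29)=+1; sign (−1)^0·+1^1·+1^3 = +1.
Ram(-8990, 5510) = {2, 31}; no ℚ_2-point on the conic.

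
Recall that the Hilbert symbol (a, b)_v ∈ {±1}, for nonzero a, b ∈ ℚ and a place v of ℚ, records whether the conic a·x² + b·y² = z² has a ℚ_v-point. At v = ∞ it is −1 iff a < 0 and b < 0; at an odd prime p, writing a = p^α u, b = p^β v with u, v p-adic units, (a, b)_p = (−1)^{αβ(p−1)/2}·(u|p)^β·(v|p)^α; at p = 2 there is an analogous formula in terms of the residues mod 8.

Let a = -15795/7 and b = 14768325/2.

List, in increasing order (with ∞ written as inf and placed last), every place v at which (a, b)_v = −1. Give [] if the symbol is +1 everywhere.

(a, b) ≡ (-1365, 14586) mod (ℚ^×)²; places V = {2, 3, 5, 7, 11, 13, 17, ∞}.
(a,b)_13: α=1, u≡1; β=1, v≡10 (mod 13); (1|13)=+1, (10|13)=+1; sign (−1)^0·+1^1·+1^1 = +1.
(a,b)_2: α=0, β=-1; u≡3, v≡5 (mod 8); ε(u)ε(v)=1·0, αω(v)=0·1, βω(u)=-1·1; sum ≡ 1  ⇒  -1.
(a,b)_5: α=1, u≡3; β=2, v≡4 (mod 5); (3|5)=-1, (4|5)=+1; sign (−1)^0·-1^2·+1^1 = +1.
(a,b)_3: α=5, u≡1; β=5, v≡2 (mod 3); (1|3)=+1, (2|3)=-1; sign (−1)^1·+1^5·-1^5 = +1.
(a,b)_17: α=0, u≡7; β=1, v≡4 (mod 17); (7|17)=-1, (4|17)=+1; sign (−1)^0·-1^1·+1^0 = -1.
(a,b)_∞: sgn(-1365)=−, sgn(14586)=+, so +1.
(a,b)_7: α=-1, u≡4; β=0, v≡6 (mod 7); (4|7)=+1, (6|7)=-1; sign (−1)^0·+1^0·-1^-1 = -1.
(a,b)_11: α=0, u≡8; β=1, v≡7 (mod 11); (8|11)=-1, (7|11)=-1; sign (−1)^0·-1^1·-1^0 = -1.
Ram(-1365, 14586) = {2, 7, 11, 17}; no ℚ_2-point on the conic.

[2, 7, 11, 17]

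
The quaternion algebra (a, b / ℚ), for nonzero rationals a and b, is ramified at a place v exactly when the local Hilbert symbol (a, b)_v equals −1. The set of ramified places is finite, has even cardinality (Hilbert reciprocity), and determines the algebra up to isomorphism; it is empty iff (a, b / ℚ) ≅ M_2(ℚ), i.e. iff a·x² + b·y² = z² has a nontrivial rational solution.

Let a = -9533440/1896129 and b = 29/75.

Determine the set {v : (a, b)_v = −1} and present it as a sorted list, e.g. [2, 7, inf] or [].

[3, 5]

(a, b) ≡ (-190, 87) mod (ℚ^×)²; places V = {2, 3, 5, 7, 17, 19, 29, ∞}.
(a,b)_2: α=11, β=0; u≡1, v≡7 (mod 8); ε(u)ε(v)=0·1, αω(v)=11·0, βω(u)=0·0; sum ≡ 0  ⇒  +1.
(a,b)_5: α=1, u≡3; β=-2, v≡3 (mod 5); (3|5)=-1, (3|5)=-1; sign (−1)^0·-1^-2·-1^1 = -1.
(a,b)_19: α=1, u≡6; β=0, v≡9 (mod 19); (6|19)=+1, (9|19)=+1; sign (−1)^0·+1^0·+1^1 = +1.
(a,b)_3: α=-8, u≡2; β=-1, v≡2 (mod 3); (2|3)=-1, (2|3)=-1; sign (−1)^0·-1^-1·-1^-8 = -1.
(a,b)_29: α=0, u≡22; β=1, v≡12 (mod 29); (22|29)=+1, (12|29)=-1; sign (−1)^0·+1^1·-1^0 = +1.
(a,b)_∞: sgn(-190)=−, sgn(87)=+, so +1.
(a,b)_7: α=2, u≡3; β=0, v≡3 (mod 7); (3|7)=-1, (3|7)=-1; sign (−1)^0·-1^0·-1^2 = +1.
(a,b)_17: α=-2, u≡10; β=0, v≡9 (mod 17); (10|17)=-1, (9|17)=+1; sign (−1)^0·-1^0·+1^-2 = +1.
|Ram(-190, 87)| = 2, even; anisotropic at {3, 5}.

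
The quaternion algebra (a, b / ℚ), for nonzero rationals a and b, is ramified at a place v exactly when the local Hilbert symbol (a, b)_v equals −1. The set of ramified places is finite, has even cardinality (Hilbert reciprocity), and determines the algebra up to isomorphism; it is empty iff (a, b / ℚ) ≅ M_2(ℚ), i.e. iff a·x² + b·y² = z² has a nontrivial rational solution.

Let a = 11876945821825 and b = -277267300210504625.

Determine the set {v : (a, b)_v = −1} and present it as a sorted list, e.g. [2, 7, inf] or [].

Mod squares: a ≡ 21793, b ≡ -508757585. Check v ∈ {∞, 2, 5, 7, 19, 23, 29, 31, 37}.
v=7: a=7^2·(≡4), b=7^3·(≡2) mod 7; (4|7)=+1, (2|7)=+1; (−1)^{2·3·3}·(+1)^3·(+1)^2 = +1.
v=37: a=37^1·(≡25), b=37^1·(≡13) mod 37; (25|37)=+1, (13|37)=-1; (−1)^{1·1·18}·(+1)^1·(-1)^1 = -1.
v=29: a=29^2·(≡19), b=29^3·(≡17) mod 29; (19|29)=-1, (17|29)=-1; (−1)^{2·3·14}·(-1)^3·(-1)^2 = -1.
v=5: a=5^2·(≡3), b=5^3·(≡3) mod 5; (3|5)=-1, (3|5)=-1; (−1)^{2·3·2}·(-1)^3·(-1)^2 = -1.
v=2: v_2(a)=0, v_2(b)=0; units ≡ 1, 7 (mod 8); ε·ε+αω+βω = 0·1+0·0+0·0 ≡ 0  ⇒  (a,b)_2 = +1.
v=23: a=23^2·(≡16), b=23^3·(≡21) mod 23; (16|23)=+1, (21|23)=-1; (−1)^{2·3·11}·(+1)^3·(-1)^2 = +1.
v=19: a=19^1·(≡5), b=19^1·(≡11) mod 19; (5|19)=+1, (11|19)=+1; (−1)^{1·1·9}·(+1)^1·(+1)^1 = -1.
v=∞: 21793 > 0 and -508757585 < 0  ⇒  (a,b)_∞ = +1.
v=31: a=31^1·(≡22), b=31^1·(≡18) mod 31; (22|31)=-1, (18|31)=+1; (−1)^{1·1·15}·(-1)^1·(+1)^1 = +1.
(21793, -508757585 / ℚ) ramifies at {5, 19, 29, 37}: a division algebra.

[5, 19, 29, 37]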